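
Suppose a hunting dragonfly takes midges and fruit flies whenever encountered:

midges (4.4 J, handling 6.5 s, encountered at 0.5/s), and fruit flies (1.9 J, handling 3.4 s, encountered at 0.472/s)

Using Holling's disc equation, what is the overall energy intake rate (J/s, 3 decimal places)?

R = Σλ_iE_i / (1 + Σλ_ih_i)
Numerator: 0.5×4.4 + 0.472×1.9 = 3.097
Denominator: 1 + 0.5×6.5 + 0.472×3.4 = 5.855
R = 3.097/5.855 = 0.5289 J/s

0.529 J/s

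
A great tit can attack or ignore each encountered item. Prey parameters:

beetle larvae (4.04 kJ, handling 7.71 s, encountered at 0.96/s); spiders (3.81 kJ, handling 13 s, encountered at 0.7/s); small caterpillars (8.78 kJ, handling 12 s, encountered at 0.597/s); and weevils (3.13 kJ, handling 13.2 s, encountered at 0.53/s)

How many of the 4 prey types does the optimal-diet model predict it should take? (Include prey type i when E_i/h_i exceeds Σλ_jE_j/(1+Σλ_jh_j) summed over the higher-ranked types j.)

1

Profitabilities (E/h, kJ/s): small caterpillars 0.732, beetle larvae 0.524, spiders 0.293, weevils 0.237. Add prey in this order while the next type's profitability exceeds the intake rate on those already taken.
Rate on top 1: 0.642. beetle larvae: 0.524 < 0.642 → exclude; stop.
Optimal diet: small caterpillars — 1 of 4 types.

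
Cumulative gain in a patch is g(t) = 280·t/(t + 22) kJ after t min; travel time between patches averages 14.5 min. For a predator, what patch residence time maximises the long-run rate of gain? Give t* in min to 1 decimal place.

17.9 min

By the marginal value theorem, leave when the instantaneous gain rate g'(t) equals the habitat-wide average g(t)/(T + t).
g'(t) = 280·22/(t + 22)². Setting 280·22/(t+22)² = 280t/[(t+22)(14.5+t)] gives 22(14.5+t) = t(t+22), so t² = 22×14.5 = 319.
t* = √319 = 17.86 min.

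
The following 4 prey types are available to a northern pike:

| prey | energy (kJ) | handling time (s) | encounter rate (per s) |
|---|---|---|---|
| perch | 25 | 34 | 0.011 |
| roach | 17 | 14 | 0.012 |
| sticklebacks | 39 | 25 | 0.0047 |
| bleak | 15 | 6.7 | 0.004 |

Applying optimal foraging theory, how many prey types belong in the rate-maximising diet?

Rank by E/h (kJ/s): bleak 2.24, sticklebacks 1.56, roach 1.21, perch 0.735. Include each in turn until the next type's E/h falls below the running intake rate.
Rate on top 1: 0.05843. sticklebacks: 1.56 > 0.05843 → include.
Rate on top 2: 0.2126. roach: 1.21 > 0.2126 → include.
Rate on top 3: 0.3409. perch: 0.735 > 0.3409 → include.
Optimal diet: bleak, sticklebacks, roach, perch — 4 of 4 types.

4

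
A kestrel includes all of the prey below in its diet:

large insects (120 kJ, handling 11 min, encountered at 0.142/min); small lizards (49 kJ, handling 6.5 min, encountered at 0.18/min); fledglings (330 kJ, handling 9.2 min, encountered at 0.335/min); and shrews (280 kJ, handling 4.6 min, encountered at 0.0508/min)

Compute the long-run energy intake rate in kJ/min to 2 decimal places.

21.37 kJ/min

Energy encountered per unit search time: 0.142×120 + 0.18×49 + 0.335×330 + 0.0508×280 = 150.6 kJ/min.
Handling time per unit search time: 0.142×11 + 0.18×6.5 + 0.335×9.2 + 0.0508×4.6 = 6.048.
Rate = 150.6/(1 + 6.048) = 21.37 kJ/min.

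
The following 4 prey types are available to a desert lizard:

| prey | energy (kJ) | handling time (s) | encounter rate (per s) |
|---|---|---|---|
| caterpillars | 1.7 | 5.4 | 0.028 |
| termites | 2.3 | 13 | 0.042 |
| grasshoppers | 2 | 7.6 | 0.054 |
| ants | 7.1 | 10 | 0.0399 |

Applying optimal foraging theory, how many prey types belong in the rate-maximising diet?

3

E/h in descending order: ants 0.71, caterpillars 0.315, grasshoppers 0.263, termites 0.177 kJ/s. The optimal diet is the largest prefix of this list for which every included type satisfies E_i/h_i > R on the types above it.
Rate on top 1: 0.2025. caterpillars: 0.315 > 0.2025 → include.
Rate on top 2: 0.2134. grasshoppers: 0.263 > 0.2134 → include.
Rate on top 3: 0.2239. termites: 0.177 < 0.2239 → exclude; stop.
Optimal diet: ants, caterpillars, grasshoppers — 3 of 4 types.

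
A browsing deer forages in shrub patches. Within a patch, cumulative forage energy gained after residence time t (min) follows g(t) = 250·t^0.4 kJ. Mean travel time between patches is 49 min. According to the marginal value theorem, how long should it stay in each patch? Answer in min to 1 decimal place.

32.7 min

Maximise g(t)/(T+t): set derivative to zero → g'(t)(T+t) = g(t).
g'(t) = 0.4·250·t^-0.6. Setting 0.4·250·t^-0.6 = 250·t^0.4/(49+t) gives 0.4(49+t) = t, so 0.60·t = 0.4×49.
t* = 0.4×49/0.60 = 32.67 min.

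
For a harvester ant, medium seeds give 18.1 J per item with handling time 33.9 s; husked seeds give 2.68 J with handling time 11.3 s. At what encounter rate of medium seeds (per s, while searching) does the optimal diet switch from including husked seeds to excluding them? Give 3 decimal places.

The zero-one rule: include husked seeds iff E₂/h₂ > λE₁/(1+λh₁). Equality gives the switch point.
λE₁h₂ = E₂ + λE₂h₁ ⇒ λ = E₂/(E₁h₂ − E₂h₁) = 2.68/(204.5 − 90.85) = 0.02358 per s.

0.024 per s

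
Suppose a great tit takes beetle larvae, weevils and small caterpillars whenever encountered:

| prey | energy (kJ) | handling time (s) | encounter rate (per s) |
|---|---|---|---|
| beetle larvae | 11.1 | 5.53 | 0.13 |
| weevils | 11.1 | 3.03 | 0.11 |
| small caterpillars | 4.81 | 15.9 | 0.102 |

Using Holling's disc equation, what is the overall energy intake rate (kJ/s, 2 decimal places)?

Energy encountered per unit search time: 0.13×11.1 + 0.11×11.1 + 0.102×4.81 = 3.155 kJ/s.
Handling time per unit search time: 0.13×5.53 + 0.11×3.03 + 0.102×15.9 = 2.674.
Rate = 3.155/(1 + 2.674) = 0.8586 kJ/s.

0.86 kJ/s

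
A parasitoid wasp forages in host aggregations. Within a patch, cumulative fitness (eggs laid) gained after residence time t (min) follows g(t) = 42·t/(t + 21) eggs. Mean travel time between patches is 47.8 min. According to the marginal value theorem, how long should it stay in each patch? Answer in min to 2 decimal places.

Maximise g(t)/(T+t): set derivative to zero → g'(t)(T+t) = g(t).
g'(t) = 42·21/(t + 21)². Setting 42·21/(t+21)² = 42t/[(t+21)(47.8+t)] gives 21(47.8+t) = t(t+21), so t² = 21×47.8 = 1004.
t* = √1004 = 31.68 min.

31.68 min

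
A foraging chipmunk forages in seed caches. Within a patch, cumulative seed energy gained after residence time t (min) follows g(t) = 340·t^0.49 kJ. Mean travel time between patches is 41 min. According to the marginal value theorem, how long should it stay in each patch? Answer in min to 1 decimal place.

Maximise g(t)/(T+t): set derivative to zero → g'(t)(T+t) = g(t).
g'(t) = 0.49·340·t^-0.51. Setting 0.49·340·t^-0.51 = 340·t^0.49/(41+t) gives 0.49(41+t) = t, so 0.51·t = 0.49×41.
t* = 0.49×41/0.51 = 39.39 min.

39.4 min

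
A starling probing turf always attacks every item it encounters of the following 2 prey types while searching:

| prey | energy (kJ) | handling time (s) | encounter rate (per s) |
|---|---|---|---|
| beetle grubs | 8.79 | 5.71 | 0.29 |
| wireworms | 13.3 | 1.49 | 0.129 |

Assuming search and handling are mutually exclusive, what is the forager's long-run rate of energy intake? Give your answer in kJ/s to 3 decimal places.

1.497 kJ/s

Energy encountered per unit search time: 0.29×8.79 + 0.129×13.3 = 4.265 kJ/s.
Handling time per unit search time: 0.29×5.71 + 0.129×1.49 = 1.848.
Rate = 4.265/(1 + 1.848) = 1.497 kJ/s.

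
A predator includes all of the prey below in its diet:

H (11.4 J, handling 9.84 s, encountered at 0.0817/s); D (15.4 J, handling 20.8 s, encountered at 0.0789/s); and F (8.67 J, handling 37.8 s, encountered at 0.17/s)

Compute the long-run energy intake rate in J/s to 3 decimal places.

0.367 J/s

R = (0.0817×11.4 + 0.0789×15.4 + 0.17×8.67) / (1 + 0.0817×9.84 + 0.0789×20.8 + 0.17×37.8) = 3.62/9.871 = 0.3668 J/s.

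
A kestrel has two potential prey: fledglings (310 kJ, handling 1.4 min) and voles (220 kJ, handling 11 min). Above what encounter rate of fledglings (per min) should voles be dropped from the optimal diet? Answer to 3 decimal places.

0.071 per min

Drop voles once their profitability E₂/h₂ falls below the rate achievable on fledglings alone: E₂/h₂ = λE₁/(1 + λh₁).
Solve for λ: λE₁h₂ = E₂(1 + λh₁) → λ(E₁h₂ − E₂h₁) = E₂ → λ = E₂/(E₁h₂ − E₂h₁).
λ = 220/(310×11 − 220×1.4) = 220/3102 = 0.07092 per min.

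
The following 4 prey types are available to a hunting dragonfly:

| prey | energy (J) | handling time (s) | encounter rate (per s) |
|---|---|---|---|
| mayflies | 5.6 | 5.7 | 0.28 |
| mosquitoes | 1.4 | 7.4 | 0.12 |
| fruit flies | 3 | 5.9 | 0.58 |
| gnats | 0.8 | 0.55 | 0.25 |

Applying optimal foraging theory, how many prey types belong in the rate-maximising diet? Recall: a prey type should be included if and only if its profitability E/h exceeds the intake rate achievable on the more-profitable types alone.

Rank by E/h (J/s): gnats 1.45, mayflies 0.982, fruit flies 0.508, mosquitoes 0.189. Include each in turn until the next type's E/h falls below the running intake rate.
Rate on top 1: 0.1758. mayflies: 0.982 > 0.1758 → include.
Rate on top 2: 0.6468. fruit flies: 0.508 < 0.6468 → exclude; stop.
Optimal diet: gnats, mayflies — 2 of 4 types.

2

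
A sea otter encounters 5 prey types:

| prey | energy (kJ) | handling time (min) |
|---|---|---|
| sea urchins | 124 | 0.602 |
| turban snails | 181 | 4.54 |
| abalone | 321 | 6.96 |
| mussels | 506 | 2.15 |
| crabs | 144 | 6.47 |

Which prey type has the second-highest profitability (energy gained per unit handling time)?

Profitability E/h (kJ/min): sea urchins = 124/0.602 = 206, turban snails = 181/4.54 = 39.9, abalone = 321/6.96 = 46.1, mussels = 506/2.15 = 235, crabs = 144/6.47 = 22.3.
Ranked: mussels > sea urchins > abalone > turban snails > crabs.

sea urchins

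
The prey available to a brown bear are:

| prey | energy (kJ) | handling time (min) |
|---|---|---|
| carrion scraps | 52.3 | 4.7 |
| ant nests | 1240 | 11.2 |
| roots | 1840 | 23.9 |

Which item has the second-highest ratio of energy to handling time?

roots

In descending order of E/h:
ant nests: 1240/11.2 = 111 kJ/min
roots: 1840/23.9 = 77 kJ/min
carrion scraps: 52.3/4.7 = 11.1 kJ/min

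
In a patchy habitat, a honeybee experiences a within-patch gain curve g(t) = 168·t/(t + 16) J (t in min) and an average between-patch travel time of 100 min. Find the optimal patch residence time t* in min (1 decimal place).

Maximise g(t)/(T+t): set derivative to zero → g'(t)(T+t) = g(t).
g'(t) = 168·16/(t + 16)². Setting 168·16/(t+16)² = 168t/[(t+16)(100+t)] gives 16(100+t) = t(t+16), so t² = 16×100 = 1600.
t* = √1600 = 40 min.

40.0 min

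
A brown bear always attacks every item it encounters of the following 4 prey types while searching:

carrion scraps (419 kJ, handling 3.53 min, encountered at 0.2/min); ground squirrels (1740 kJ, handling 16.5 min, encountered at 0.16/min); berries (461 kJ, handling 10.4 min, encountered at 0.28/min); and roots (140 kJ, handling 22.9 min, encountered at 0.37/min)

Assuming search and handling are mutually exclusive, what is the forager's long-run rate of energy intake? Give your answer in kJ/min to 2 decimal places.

R = (0.2×419 + 0.16×1740 + 0.28×461 + 0.37×140) / (1 + 0.2×3.53 + 0.16×16.5 + 0.28×10.4 + 0.37×22.9) = 543.1/15.73 = 34.52 kJ/min.

34.52 kJ/min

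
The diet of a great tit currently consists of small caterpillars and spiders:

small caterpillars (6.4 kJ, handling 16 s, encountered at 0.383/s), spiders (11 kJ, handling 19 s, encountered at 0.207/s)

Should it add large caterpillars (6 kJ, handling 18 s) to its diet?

Intake rate on the current diet: R = (0.383×6.4 + 0.207×11) / (1 + 0.383×16 + 0.207×19) = 4.728/11.06 = 0.4275 kJ/s.
large caterpillars: E/h = 6/18 = 0.3333 kJ/s.
Since 0.3333 < R, time spent handling large caterpillars is better spent searching.

No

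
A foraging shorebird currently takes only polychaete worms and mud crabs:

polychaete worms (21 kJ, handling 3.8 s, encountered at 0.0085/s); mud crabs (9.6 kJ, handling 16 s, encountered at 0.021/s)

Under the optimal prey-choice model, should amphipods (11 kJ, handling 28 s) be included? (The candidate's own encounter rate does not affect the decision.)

On polychaete worms and mud crabs alone, R = ΣλE/(1+Σλh) = 0.3801/1.368 = 0.2778 kJ/s.
amphipods: E/h = 11/28 = 0.3929 kJ/s.
0.3929 > 0.2778, so adding amphipods raises the average — include it.

Yes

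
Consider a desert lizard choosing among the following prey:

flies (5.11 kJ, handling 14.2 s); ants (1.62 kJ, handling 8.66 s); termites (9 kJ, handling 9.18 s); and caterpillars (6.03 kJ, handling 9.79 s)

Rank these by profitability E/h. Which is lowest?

In descending order of E/h:
termites: 9/9.18 = 0.98 kJ/s
caterpillars: 6.03/9.79 = 0.616 kJ/s
flies: 5.11/14.2 = 0.36 kJ/s
ants: 1.62/8.66 = 0.187 kJ/s

ants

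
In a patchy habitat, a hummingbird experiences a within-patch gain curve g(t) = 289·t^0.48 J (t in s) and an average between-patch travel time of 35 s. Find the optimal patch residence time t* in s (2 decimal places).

By the marginal value theorem, leave when the instantaneous gain rate g'(t) equals the habitat-wide average g(t)/(T + t).
g'(t) = 0.48·289·t^-0.52. Setting 0.48·289·t^-0.52 = 289·t^0.48/(35+t) gives 0.48(35+t) = t, so 0.52·t = 0.48×35.
t* = 0.48×35/0.52 = 32.31 s.

32.31 s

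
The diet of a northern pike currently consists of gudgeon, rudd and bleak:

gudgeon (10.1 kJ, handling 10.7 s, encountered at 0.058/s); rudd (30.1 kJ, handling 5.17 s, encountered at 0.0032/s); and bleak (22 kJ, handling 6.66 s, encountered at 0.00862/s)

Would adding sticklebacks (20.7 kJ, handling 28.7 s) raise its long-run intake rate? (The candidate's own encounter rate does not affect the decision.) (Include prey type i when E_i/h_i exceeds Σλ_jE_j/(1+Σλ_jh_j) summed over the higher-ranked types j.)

Intake rate on the current diet: R = (0.058×10.1 + 0.0032×30.1 + 0.00862×22) / (1 + 0.058×10.7 + 0.0032×5.17 + 0.00862×6.66) = 0.8718/1.695 = 0.5144 kJ/s.
Profitability of sticklebacks: 20.7/28.7 = 0.7213 kJ/s.
Since 0.7213 > R, including sticklebacks increases the long-run rate.

Yes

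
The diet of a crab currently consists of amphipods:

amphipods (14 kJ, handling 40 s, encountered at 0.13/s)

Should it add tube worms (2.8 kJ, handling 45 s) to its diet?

No

Intake rate on the current diet: R = (0.13×14) / (1 + 0.13×40) = 1.82/6.2 = 0.2935 kJ/s.
Profitability of tube worms: 2.8/45 = 0.06222 kJ/s.
0.06222 < 0.2935, so adding tube worms would lower the average — exclude it.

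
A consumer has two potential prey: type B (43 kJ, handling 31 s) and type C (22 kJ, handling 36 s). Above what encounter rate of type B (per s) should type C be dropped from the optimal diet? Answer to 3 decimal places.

0.025 per s

At the threshold, the rate on type B alone equals the profitability of type C: λ·43/(1 + λ·31) = 22/36 = 0.6111.
Rearranging, λ(43 − 0.6111×31) = 0.6111, so λ = 0.6111/24.06 = 0.0254 per s.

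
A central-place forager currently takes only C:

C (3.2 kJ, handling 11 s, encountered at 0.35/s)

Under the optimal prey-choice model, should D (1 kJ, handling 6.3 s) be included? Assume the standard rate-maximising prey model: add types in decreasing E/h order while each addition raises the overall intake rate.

Current rate: (0.35×3.2)/(1 + 0.35×11) = 0.2309 kJ/s.
D: E/h = 1/6.3 = 0.1587 kJ/s.
Since 0.1587 < R, time spent handling D is better spent searching.

No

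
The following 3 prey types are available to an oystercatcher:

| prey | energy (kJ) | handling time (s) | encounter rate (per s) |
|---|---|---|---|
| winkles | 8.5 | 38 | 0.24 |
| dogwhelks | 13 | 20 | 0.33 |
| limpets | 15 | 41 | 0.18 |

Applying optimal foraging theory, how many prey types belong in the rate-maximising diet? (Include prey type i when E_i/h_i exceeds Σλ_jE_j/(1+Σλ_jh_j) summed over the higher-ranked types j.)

Rank by E/h (kJ/s): dogwhelks 0.65, limpets 0.366, winkles 0.224. Include each in turn until the next type's E/h falls below the running intake rate.
Rate on top 1: 0.5645. limpets: 0.366 < 0.5645 → exclude; stop.
Optimal diet: dogwhelks — 1 of 3 types.

1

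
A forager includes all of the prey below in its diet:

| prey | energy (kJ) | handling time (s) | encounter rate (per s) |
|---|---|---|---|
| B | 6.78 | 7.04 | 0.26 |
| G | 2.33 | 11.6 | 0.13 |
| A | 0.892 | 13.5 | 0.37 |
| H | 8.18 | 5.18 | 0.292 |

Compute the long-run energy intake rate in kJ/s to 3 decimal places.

Energy encountered per unit search time: 0.26×6.78 + 0.13×2.33 + 0.37×0.892 + 0.292×8.18 = 4.784 kJ/s.
Handling time per unit search time: 0.26×7.04 + 0.13×11.6 + 0.37×13.5 + 0.292×5.18 = 9.846.
Rate = 4.784/(1 + 9.846) = 0.4411 kJ/s.

0.441 kJ/s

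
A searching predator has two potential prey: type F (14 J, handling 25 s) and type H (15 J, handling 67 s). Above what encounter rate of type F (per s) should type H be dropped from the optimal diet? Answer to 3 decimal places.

0.027 per s

At the threshold, the rate on type F alone equals the profitability of type H: λ·14/(1 + λ·25) = 15/67 = 0.2239.
Rearranging, λ(14 − 0.2239×25) = 0.2239, so λ = 0.2239/8.403 = 0.02664 per s.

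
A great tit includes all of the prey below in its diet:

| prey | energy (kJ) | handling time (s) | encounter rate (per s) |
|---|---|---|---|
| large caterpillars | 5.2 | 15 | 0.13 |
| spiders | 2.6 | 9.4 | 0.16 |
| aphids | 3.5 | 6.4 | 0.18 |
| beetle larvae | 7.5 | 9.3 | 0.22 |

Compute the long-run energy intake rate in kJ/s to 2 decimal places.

Energy encountered per unit search time: 0.13×5.2 + 0.16×2.6 + 0.18×3.5 + 0.22×7.5 = 3.372 kJ/s.
Handling time per unit search time: 0.13×15 + 0.16×9.4 + 0.18×6.4 + 0.22×9.3 = 6.652.
Rate = 3.372/(1 + 6.652) = 0.4407 kJ/s.

0.44 kJ/s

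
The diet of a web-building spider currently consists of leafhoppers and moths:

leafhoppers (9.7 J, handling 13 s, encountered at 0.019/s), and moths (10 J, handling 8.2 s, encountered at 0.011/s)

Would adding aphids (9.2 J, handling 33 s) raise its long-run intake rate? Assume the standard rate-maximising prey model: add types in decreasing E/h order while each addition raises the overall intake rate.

Yes

On leafhoppers and moths alone, R = ΣλE/(1+Σλh) = 0.2943/1.337 = 0.2201 J/s.
aphids: E/h = 9.2/33 = 0.2788 J/s.
0.2788 > 0.2201, so adding aphids raises the average — include it.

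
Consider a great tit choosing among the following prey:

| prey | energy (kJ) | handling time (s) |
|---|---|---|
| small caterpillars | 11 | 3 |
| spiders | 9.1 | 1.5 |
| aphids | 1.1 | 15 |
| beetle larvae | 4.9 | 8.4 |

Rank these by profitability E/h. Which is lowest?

aphids

Profitability E/h (kJ/s): small caterpillars = 11/3 = 3.67, spiders = 9.1/1.5 = 6.07, aphids = 1.1/15 = 0.0733, beetle larvae = 4.9/8.4 = 0.583.
Ranked: spiders > small caterpillars > beetle larvae > aphids.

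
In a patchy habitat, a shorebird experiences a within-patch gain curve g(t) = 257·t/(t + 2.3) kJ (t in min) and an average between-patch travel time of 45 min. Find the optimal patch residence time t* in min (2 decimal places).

10.17 min

By the marginal value theorem, leave when the instantaneous gain rate g'(t) equals the habitat-wide average g(t)/(T + t).
g'(t) = 257·2.3/(t + 2.3)². Setting 257·2.3/(t+2.3)² = 257t/[(t+2.3)(45+t)] gives 2.3(45+t) = t(t+2.3), so t² = 2.3×45 = 103.5.
t* = √103.5 = 10.17 min.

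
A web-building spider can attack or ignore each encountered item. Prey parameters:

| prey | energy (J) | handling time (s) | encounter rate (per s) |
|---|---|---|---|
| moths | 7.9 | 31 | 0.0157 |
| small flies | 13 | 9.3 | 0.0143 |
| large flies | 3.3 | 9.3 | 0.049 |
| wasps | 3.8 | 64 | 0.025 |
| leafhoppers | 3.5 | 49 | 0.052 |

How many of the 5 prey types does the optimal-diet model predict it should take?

3

Profitabilities (E/h, J/s): small flies 1.4, large flies 0.355, moths 0.255, leafhoppers 0.0714, wasps 0.0594. Add prey in this order while the next type's profitability exceeds the intake rate on those already taken.
Rate on top 1: 0.1641. large flies: 0.355 > 0.1641 → include.
Rate on top 2: 0.2188. moths: 0.255 > 0.2188 → include.
Rate on top 3: 0.2272. leafhoppers: 0.0714 < 0.2272 → exclude; stop.
Optimal diet: small flies, large flies, moths — 3 of 5 types.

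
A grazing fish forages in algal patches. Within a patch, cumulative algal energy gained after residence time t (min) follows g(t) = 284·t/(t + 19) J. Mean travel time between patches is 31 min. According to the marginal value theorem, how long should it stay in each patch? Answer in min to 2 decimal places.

By the marginal value theorem, leave when the instantaneous gain rate g'(t) equals the habitat-wide average g(t)/(T + t).
g'(t) = 284·19/(t + 19)². Setting 284·19/(t+19)² = 284t/[(t+19)(31+t)] gives 19(31+t) = t(t+19), so t² = 19×31 = 589.
t* = √589 = 24.27 min.

24.27 min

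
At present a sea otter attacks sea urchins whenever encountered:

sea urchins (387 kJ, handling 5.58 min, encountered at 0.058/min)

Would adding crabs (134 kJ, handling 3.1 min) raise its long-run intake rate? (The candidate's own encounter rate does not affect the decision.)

Yes

Current rate: (0.058×387)/(1 + 0.058×5.58) = 16.96 kJ/min.
crabs: E/h = 134/3.1 = 43.23 kJ/min.
43.23 > 16.96, so adding crabs raises the average — include it.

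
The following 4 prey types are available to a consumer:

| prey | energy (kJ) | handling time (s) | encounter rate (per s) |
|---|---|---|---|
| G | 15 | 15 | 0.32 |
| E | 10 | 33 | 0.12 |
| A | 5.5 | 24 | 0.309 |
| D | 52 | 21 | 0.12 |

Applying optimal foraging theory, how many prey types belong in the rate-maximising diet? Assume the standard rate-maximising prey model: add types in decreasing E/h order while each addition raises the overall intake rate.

1

Profitabilities (E/h, kJ/s): D 2.48, G 1, E 0.303, A 0.229. Add prey in this order while the next type's profitability exceeds the intake rate on those already taken.
Rate on top 1: 1.773. G: 1 < 1.773 → exclude; stop.
Optimal diet: D — 1 of 4 types.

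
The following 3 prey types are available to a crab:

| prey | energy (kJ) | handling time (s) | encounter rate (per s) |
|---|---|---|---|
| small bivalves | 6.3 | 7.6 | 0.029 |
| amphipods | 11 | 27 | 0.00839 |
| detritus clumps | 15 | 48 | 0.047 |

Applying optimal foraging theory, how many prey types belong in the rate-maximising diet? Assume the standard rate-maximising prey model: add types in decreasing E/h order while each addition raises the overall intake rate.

Rank by E/h (kJ/s): small bivalves 0.829, amphipods 0.407, detritus clumps 0.312. Include each in turn until the next type's E/h falls below the running intake rate.
Rate on top 1: 0.1497. amphipods: 0.407 > 0.1497 → include.
Rate on top 2: 0.1901. detritus clumps: 0.312 > 0.1901 → include.
Optimal diet: small bivalves, amphipods, detritus clumps — 3 of 3 types.

3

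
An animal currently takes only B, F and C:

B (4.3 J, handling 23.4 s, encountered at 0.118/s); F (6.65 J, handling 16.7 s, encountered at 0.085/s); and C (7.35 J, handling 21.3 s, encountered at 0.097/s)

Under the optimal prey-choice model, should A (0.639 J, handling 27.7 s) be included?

No

Current rate: (0.118×4.3 + 0.085×6.65 + 0.097×7.35)/(1 + 0.118×23.4 + 0.085×16.7 + 0.097×21.3) = 0.2464 J/s.
A: E/h = 0.639/27.7 = 0.02307 J/s.
Since 0.02307 < R, time spent handling A is better spent searching.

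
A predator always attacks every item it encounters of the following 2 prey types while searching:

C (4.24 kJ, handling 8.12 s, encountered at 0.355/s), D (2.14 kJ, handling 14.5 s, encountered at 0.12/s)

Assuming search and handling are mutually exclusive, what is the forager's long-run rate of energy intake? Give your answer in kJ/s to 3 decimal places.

0.313 kJ/s

Energy encountered per unit search time: 0.355×4.24 + 0.12×2.14 = 1.762 kJ/s.
Handling time per unit search time: 0.355×8.12 + 0.12×14.5 = 4.623.
Rate = 1.762/(1 + 4.623) = 0.3134 kJ/s.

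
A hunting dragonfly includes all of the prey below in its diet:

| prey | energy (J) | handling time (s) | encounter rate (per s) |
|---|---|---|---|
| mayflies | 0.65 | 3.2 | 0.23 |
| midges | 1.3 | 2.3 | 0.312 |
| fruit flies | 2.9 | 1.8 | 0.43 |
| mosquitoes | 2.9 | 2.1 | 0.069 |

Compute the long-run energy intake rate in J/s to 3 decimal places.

0.594 J/s

Energy encountered per unit search time: 0.23×0.65 + 0.312×1.3 + 0.43×2.9 + 0.069×2.9 = 2.002 J/s.
Handling time per unit search time: 0.23×3.2 + 0.312×2.3 + 0.43×1.8 + 0.069×2.1 = 2.373.
Rate = 2.002/(1 + 2.373) = 0.5937 J/s.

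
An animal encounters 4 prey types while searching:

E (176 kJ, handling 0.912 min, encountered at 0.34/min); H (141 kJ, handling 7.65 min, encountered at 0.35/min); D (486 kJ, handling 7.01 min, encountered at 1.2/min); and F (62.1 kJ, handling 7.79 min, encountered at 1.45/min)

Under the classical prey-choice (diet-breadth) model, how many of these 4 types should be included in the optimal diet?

E/h in descending order: E 193, D 69.3, H 18.4, F 7.97 kJ/min. The optimal diet is the largest prefix of this list for which every included type satisfies E_i/h_i > R on the types above it.
Rate on top 1: 45.68. D: 69.3 > 45.68 → include.
Rate on top 2: 66.14. H: 18.4 < 66.14 → exclude; stop.
Optimal diet: E, D — 2 of 4 types.

2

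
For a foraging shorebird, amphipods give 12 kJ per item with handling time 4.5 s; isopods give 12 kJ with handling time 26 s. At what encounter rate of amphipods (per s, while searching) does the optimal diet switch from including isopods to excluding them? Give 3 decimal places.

0.047 per s

Drop isopods once their profitability E₂/h₂ falls below the rate achievable on amphipods alone: E₂/h₂ = λE₁/(1 + λh₁).
Solve for λ: λE₁h₂ = E₂(1 + λh₁) → λ(E₁h₂ − E₂h₁) = E₂ → λ = E₂/(E₁h₂ − E₂h₁).
λ = 12/(12×26 − 12×4.5) = 12/258 = 0.04651 per s.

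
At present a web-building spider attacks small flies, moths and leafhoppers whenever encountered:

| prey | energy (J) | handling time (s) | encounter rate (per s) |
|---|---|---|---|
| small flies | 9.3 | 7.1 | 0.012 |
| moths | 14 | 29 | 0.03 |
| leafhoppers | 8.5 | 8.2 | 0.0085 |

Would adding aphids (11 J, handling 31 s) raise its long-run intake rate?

Yes

Current rate: (0.012×9.3 + 0.03×14 + 0.0085×8.5)/(1 + 0.012×7.1 + 0.03×29 + 0.0085×8.2) = 0.2982 J/s.
Profitability of aphids: 11/31 = 0.3548 J/s.
Since 0.3548 > R, including aphids increases the long-run rate.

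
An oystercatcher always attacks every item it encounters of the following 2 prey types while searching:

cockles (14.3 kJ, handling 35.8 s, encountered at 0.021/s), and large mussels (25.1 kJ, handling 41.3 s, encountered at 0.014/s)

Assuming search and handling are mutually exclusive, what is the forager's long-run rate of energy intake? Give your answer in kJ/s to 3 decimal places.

0.280 kJ/s

R = Σλ_iE_i / (1 + Σλ_ih_i)
Numerator: 0.021×14.3 + 0.014×25.1 = 0.6517
Denominator: 1 + 0.021×35.8 + 0.014×41.3 = 2.33
R = 0.6517/2.33 = 0.2797 kJ/s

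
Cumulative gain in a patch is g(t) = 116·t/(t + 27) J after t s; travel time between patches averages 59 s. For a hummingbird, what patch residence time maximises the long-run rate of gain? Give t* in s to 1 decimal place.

Optimal t* satisfies g'(t*) = g(t*)/(T + t*).
g'(t) = 116·27/(t + 27)². Setting 116·27/(t+27)² = 116t/[(t+27)(59+t)] gives 27(59+t) = t(t+27), so t² = 27×59 = 1593.
t* = √1593 = 39.91 s.

39.9 s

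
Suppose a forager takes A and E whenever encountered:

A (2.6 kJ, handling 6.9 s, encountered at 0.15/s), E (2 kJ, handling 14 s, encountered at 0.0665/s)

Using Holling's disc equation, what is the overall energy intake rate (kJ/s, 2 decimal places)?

R = (0.15×2.6 + 0.0665×2) / (1 + 0.15×6.9 + 0.0665×14) = 0.523/2.966 = 0.1763 kJ/s.

0.18 kJ/s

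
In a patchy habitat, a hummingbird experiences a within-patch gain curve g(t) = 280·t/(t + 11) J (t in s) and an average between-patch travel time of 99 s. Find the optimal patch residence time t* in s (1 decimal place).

Maximise g(t)/(T+t): set derivative to zero → g'(t)(T+t) = g(t).
g'(t) = 280·11/(t + 11)². Setting 280·11/(t+11)² = 280t/[(t+11)(99+t)] gives 11(99+t) = t(t+11), so t² = 11×99 = 1089.
t* = √1089 = 33 s.

33.0 s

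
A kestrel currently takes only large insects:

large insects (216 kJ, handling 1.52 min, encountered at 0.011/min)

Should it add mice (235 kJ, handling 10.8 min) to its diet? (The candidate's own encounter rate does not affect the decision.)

On large insects alone, R = ΣλE/(1+Σλh) = 2.376/1.017 = 2.337 kJ/min.
mice: E/h = 235/10.8 = 21.76 kJ/min.
Since 21.76 > R, including mice increases the long-run rate.

Yes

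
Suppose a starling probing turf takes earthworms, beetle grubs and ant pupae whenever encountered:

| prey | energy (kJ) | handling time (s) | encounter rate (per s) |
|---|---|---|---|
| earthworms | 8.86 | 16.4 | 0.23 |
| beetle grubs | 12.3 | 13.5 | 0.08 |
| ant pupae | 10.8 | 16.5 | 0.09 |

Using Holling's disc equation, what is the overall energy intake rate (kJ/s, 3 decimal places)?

Energy encountered per unit search time: 0.23×8.86 + 0.08×12.3 + 0.09×10.8 = 3.994 kJ/s.
Handling time per unit search time: 0.23×16.4 + 0.08×13.5 + 0.09×16.5 = 6.337.
Rate = 3.994/(1 + 6.337) = 0.5443 kJ/s.

0.544 kJ/s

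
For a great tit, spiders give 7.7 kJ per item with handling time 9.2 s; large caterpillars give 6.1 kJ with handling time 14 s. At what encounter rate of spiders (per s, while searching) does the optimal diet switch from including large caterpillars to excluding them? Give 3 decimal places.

Drop large caterpillars once their profitability E₂/h₂ falls below the rate achievable on spiders alone: E₂/h₂ = λE₁/(1 + λh₁).
Solve for λ: λE₁h₂ = E₂(1 + λh₁) → λ(E₁h₂ − E₂h₁) = E₂ → λ = E₂/(E₁h₂ − E₂h₁).
λ = 6.1/(7.7×14 − 6.1×9.2) = 6.1/51.68 = 0.118 per s.

0.118 per s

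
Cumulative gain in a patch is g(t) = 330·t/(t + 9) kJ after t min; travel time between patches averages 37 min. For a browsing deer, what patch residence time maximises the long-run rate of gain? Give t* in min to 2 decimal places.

18.25 min

By the marginal value theorem, leave when the instantaneous gain rate g'(t) equals the habitat-wide average g(t)/(T + t).
g'(t) = 330·9/(t + 9)². Setting 330·9/(t+9)² = 330t/[(t+9)(37+t)] gives 9(37+t) = t(t+9), so t² = 9×37 = 333.
t* = √333 = 18.25 min.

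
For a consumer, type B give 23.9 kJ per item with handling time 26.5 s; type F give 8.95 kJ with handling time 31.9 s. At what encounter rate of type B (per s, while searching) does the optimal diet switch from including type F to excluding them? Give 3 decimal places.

0.017 per s

Drop type F once their profitability E₂/h₂ falls below the rate achievable on type B alone: E₂/h₂ = λE₁/(1 + λh₁).
Solve for λ: λE₁h₂ = E₂(1 + λh₁) → λ(E₁h₂ − E₂h₁) = E₂ → λ = E₂/(E₁h₂ − E₂h₁).
λ = 8.95/(23.9×31.9 − 8.95×26.5) = 8.95/525.2 = 0.01704 per s.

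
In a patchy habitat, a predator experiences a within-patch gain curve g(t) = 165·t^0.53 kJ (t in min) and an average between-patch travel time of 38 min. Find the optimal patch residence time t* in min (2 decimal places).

By the marginal value theorem, leave when the instantaneous gain rate g'(t) equals the habitat-wide average g(t)/(T + t).
g'(t) = 0.53·165·t^-0.47. Setting 0.53·165·t^-0.47 = 165·t^0.53/(38+t) gives 0.53(38+t) = t, so 0.47·t = 0.53×38.
t* = 0.53×38/0.47 = 42.85 min.

42.85 min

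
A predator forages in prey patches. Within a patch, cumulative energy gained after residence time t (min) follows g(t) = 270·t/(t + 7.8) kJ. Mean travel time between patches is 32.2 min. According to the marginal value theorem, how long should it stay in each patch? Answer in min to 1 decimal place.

By the marginal value theorem, leave when the instantaneous gain rate g'(t) equals the habitat-wide average g(t)/(T + t).
g'(t) = 270·7.8/(t + 7.8)². Setting 270·7.8/(t+7.8)² = 270t/[(t+7.8)(32.2+t)] gives 7.8(32.2+t) = t(t+7.8), so t² = 7.8×32.2 = 251.2.
t* = √251.2 = 15.85 min.

15.8 min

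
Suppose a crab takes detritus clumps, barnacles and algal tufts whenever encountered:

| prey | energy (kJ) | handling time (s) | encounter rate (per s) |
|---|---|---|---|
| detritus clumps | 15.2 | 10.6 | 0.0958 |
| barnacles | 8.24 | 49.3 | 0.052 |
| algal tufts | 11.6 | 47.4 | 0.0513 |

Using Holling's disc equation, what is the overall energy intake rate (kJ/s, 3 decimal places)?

0.354 kJ/s

R = Σλ_iE_i / (1 + Σλ_ih_i)
Numerator: 0.0958×15.2 + 0.052×8.24 + 0.0513×11.6 = 2.48
Denominator: 1 + 0.0958×10.6 + 0.052×49.3 + 0.0513×47.4 = 7.011
R = 2.48/7.011 = 0.3537 kJ/s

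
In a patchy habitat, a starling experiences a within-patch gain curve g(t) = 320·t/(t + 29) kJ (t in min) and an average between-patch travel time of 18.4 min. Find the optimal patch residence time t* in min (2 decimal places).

Optimal t* satisfies g'(t*) = g(t*)/(T + t*).
g'(t) = 320·29/(t + 29)². Setting 320·29/(t+29)² = 320t/[(t+29)(18.4+t)] gives 29(18.4+t) = t(t+29), so t² = 29×18.4 = 533.6.
t* = √533.6 = 23.1 min.

23.10 min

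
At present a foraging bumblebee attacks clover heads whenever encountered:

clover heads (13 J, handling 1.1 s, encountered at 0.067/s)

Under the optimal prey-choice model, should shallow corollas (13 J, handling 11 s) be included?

On clover heads alone, R = ΣλE/(1+Σλh) = 0.871/1.074 = 0.8112 J/s.
Profitability of shallow corollas: 13/11 = 1.182 J/s.
1.182 > 0.8112, so adding shallow corollas raises the average — include it.

Yes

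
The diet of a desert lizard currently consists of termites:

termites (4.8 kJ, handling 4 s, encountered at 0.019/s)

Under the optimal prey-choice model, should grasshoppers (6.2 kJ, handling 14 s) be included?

On termites alone, R = ΣλE/(1+Σλh) = 0.0912/1.076 = 0.08476 kJ/s.
grasshoppers: E/h = 6.2/14 = 0.4429 kJ/s.
Since 0.4429 > R, including grasshoppers increases the long-run rate.

Yes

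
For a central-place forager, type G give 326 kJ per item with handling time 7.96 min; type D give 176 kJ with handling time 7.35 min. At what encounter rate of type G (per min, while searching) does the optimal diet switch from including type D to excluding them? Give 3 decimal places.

0.177 per min

Drop type D once their profitability E₂/h₂ falls below the rate achievable on type G alone: E₂/h₂ = λE₁/(1 + λh₁).
Solve for λ: λE₁h₂ = E₂(1 + λh₁) → λ(E₁h₂ − E₂h₁) = E₂ → λ = E₂/(E₁h₂ − E₂h₁).
λ = 176/(326×7.35 − 176×7.96) = 176/995.1 = 0.1769 per min.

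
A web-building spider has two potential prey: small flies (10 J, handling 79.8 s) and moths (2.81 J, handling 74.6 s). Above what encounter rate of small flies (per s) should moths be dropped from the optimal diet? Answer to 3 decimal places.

Drop moths once their profitability E₂/h₂ falls below the rate achievable on small flies alone: E₂/h₂ = λE₁/(1 + λh₁).
Solve for λ: λE₁h₂ = E₂(1 + λh₁) → λ(E₁h₂ − E₂h₁) = E₂ → λ = E₂/(E₁h₂ − E₂h₁).
λ = 2.81/(10×74.6 − 2.81×79.8) = 2.81/521.8 = 0.005386 per s.

0.005 per s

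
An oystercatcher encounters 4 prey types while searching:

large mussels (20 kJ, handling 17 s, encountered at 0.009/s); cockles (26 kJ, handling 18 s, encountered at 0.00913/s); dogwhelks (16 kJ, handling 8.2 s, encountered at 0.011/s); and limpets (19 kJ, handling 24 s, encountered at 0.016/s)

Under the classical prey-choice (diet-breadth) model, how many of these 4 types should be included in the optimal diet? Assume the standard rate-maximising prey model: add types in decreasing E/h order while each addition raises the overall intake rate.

4

E/h in descending order: dogwhelks 1.95, cockles 1.44, large mussels 1.18, limpets 0.792 kJ/s. The optimal diet is the largest prefix of this list for which every included type satisfies E_i/h_i > R on the types above it.
Rate on top 1: 0.1614. cockles: 1.44 > 0.1614 → include.
Rate on top 2: 0.3295. large mussels: 1.18 > 0.3295 → include.
Rate on top 3: 0.4216. limpets: 0.792 > 0.4216 → include.
Optimal diet: dogwhelks, cockles, large mussels, limpets — 4 of 4 types.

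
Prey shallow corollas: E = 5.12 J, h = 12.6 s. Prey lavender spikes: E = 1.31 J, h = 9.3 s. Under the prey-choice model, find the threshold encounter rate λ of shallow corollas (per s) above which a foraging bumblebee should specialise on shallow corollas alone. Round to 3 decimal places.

At the threshold, the rate on shallow corollas alone equals the profitability of lavender spikes: λ·5.12/(1 + λ·12.6) = 1.31/9.3 = 0.1409.
Rearranging, λ(5.12 − 0.1409×12.6) = 0.1409, so λ = 0.1409/3.345 = 0.04211 per s.

0.042 per s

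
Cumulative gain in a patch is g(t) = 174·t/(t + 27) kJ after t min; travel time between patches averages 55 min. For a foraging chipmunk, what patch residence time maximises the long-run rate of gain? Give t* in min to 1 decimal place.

38.5 min

By the marginal value theorem, leave when the instantaneous gain rate g'(t) equals the habitat-wide average g(t)/(T + t).
g'(t) = 174·27/(t + 27)². Setting 174·27/(t+27)² = 174t/[(t+27)(55+t)] gives 27(55+t) = t(t+27), so t² = 27×55 = 1485.
t* = √1485 = 38.54 min.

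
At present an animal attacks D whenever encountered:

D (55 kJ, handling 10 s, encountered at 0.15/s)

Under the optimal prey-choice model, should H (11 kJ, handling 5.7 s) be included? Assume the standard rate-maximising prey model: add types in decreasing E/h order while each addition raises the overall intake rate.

No

Intake rate on the current diet: R = (0.15×55) / (1 + 0.15×10) = 8.25/2.5 = 3.3 kJ/s.
Profitability of H: 11/5.7 = 1.93 kJ/s.
1.93 < 3.3, so adding H would lower the average — exclude it.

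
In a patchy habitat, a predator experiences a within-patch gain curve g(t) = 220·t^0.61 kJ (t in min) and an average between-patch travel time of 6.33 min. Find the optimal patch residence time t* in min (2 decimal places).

Optimal t* satisfies g'(t*) = g(t*)/(T + t*).
g'(t) = 0.61·220·t^-0.39. Setting 0.61·220·t^-0.39 = 220·t^0.61/(6.33+t) gives 0.61(6.33+t) = t, so 0.39·t = 0.61×6.33.
t* = 0.61×6.33/0.39 = 9.901 min.

9.90 min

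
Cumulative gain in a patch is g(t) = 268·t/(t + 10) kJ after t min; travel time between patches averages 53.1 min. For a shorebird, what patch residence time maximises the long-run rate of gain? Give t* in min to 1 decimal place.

23.0 min

Maximise g(t)/(T+t): set derivative to zero → g'(t)(T+t) = g(t).
g'(t) = 268·10/(t + 10)². Setting 268·10/(t+10)² = 268t/[(t+10)(53.1+t)] gives 10(53.1+t) = t(t+10), so t² = 10×53.1 = 531.
t* = √531 = 23.04 min.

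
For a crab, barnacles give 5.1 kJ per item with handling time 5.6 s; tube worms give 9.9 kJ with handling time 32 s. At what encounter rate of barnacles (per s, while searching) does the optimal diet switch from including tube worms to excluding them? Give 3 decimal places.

0.092 per s

The zero-one rule: include tube worms iff E₂/h₂ > λE₁/(1+λh₁). Equality gives the switch point.
λE₁h₂ = E₂ + λE₂h₁ ⇒ λ = E₂/(E₁h₂ − E₂h₁) = 9.9/(163.2 − 55.44) = 0.09187 per s.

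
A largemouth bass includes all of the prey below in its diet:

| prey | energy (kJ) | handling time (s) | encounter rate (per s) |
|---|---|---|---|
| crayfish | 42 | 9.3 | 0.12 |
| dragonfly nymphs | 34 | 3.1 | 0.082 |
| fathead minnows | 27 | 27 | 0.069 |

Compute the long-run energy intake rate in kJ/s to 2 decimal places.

2.29 kJ/s

Energy encountered per unit search time: 0.12×42 + 0.082×34 + 0.069×27 = 9.691 kJ/s.
Handling time per unit search time: 0.12×9.3 + 0.082×3.1 + 0.069×27 = 3.233.
Rate = 9.691/(1 + 3.233) = 2.289 kJ/s.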